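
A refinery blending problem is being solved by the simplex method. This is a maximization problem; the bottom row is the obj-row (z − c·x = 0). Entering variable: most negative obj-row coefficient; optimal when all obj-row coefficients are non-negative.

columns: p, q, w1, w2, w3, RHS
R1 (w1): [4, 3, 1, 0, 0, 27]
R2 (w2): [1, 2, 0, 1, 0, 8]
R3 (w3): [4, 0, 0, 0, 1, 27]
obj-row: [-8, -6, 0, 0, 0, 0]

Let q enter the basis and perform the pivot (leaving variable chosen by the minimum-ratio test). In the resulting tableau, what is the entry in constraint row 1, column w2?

-3/2

Ratio test on column q — row 1: 27/3 = 9; row 2: 8/2 = 4; row 3: entry 0 ≤ 0. Minimum is 4 at row 2 (w2 leaves); pivot element 2.
Divide row 2 by 2; eliminate column q from the other rows.
Row 1 update in column w2: 0 − 3·(1/2) = -3/2.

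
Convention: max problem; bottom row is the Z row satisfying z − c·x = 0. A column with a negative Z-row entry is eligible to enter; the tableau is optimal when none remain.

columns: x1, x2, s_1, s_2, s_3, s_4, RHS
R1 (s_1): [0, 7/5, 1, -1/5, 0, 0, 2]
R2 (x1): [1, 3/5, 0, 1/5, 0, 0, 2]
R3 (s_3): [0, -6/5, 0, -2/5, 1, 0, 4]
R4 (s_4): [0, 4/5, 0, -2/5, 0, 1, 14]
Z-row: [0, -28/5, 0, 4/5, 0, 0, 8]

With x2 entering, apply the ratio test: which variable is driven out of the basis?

s_1

Column x2 entries and ratios — s_1: 2/(7/5) = 10/7; x1: 2/(3/5) = 10/3; s_3: -6/5 ≤ 0, skip; s_4: 14/(4/5) = 35/2.
Smallest ratio is 10/7 in the row of s_1, so s_1 leaves.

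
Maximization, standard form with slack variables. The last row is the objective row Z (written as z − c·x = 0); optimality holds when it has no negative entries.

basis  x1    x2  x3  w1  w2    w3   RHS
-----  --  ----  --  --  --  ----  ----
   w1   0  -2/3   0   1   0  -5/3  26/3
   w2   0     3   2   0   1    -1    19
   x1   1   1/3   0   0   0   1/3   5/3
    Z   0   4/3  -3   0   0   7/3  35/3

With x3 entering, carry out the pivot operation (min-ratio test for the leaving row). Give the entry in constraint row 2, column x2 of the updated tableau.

Ratio test on column x3 — row 1: entry 0 ≤ 0; row 2: 19/2 = 19/2; row 3: entry 0 ≤ 0. Minimum is 19/2 at row 2 (w2 leaves); pivot element 2.
Divide row 2 by 2; eliminate column x3 from the other rows.
In the new row 2, the x2 entry is the old entry divided by the pivot: 3/2 = 3/2.

3/2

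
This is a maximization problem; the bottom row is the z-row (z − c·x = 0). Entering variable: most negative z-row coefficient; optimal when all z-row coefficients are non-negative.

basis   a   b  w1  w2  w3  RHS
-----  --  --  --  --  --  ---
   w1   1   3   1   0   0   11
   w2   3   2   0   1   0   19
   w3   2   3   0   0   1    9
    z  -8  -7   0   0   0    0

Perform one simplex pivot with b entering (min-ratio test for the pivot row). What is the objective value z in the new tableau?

Ratio test on column b — row 1: 11/3 = 11/3; row 2: 19/2 = 19/2; row 3: 9/3 = 3. Minimum is 3 at row 3 (w3 leaves); pivot element 3.
Pivot on row 3; the z-row RHS becomes 0 − (-7)·3 = 21.

21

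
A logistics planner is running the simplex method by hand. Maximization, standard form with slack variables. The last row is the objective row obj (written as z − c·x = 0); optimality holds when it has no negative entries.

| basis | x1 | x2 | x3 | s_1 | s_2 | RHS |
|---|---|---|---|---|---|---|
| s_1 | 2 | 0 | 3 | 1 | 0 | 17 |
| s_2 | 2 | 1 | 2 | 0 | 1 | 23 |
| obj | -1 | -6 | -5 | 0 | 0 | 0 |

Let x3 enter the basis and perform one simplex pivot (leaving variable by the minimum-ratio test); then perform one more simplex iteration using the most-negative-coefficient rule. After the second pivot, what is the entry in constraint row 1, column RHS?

Ratio test on column x3 — row 1: 17/3 = 17/3; row 2: 23/2 = 23/2. Minimum is 17/3 at row 1 (s_1 leaves); pivot element 3.
Divide row 1 by 3; eliminate column x3 from the other rows.
Second iteration: most negative obj-row entry is -6 in column x2, so x2 enters.
Ratio test on column x2 — row 1: entry 0 ≤ 0; row 2: (35/3)/1 = 35/3. Minimum is 35/3 at row 2 (s_2 leaves); pivot element 1.
Divide row 2 by 1; eliminate column x2 from the other rows.
After both pivots, the entry at constraint row 1, column RHS is 17/3.

17/3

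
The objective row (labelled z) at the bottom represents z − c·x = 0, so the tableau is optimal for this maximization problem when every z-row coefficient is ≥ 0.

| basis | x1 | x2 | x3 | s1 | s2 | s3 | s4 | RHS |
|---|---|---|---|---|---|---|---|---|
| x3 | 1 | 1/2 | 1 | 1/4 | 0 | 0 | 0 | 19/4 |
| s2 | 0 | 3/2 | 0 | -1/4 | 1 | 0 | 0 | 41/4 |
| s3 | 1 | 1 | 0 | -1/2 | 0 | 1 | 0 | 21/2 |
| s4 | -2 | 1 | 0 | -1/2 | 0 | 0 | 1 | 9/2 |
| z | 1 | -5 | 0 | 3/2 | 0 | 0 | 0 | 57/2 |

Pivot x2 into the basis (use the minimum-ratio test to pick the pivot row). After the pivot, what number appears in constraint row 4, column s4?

Ratio test on column x2 — row 1: (19/4)/(1/2) = 19/2; row 2: (41/4)/(3/2) = 41/6; row 3: (21/2)/1 = 21/2; row 4: (9/2)/1 = 9/2. Minimum is 9/2 at row 4 (s4 leaves); pivot element 1.
Divide row 4 by 1; eliminate column x2 from the other rows.
In the new row 4, the s4 entry is the old entry divided by the pivot: 1/1 = 1.

1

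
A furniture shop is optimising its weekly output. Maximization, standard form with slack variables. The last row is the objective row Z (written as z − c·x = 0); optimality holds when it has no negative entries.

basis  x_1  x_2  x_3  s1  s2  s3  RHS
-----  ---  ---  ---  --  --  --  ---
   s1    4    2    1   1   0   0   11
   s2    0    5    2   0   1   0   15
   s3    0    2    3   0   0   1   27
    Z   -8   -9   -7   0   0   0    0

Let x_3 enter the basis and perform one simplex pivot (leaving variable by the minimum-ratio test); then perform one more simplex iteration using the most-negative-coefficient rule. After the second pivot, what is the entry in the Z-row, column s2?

Ratio test on column x_3 — row 1: 11/1 = 11; row 2: 15/2 = 15/2; row 3: 27/3 = 9. Minimum is 15/2 at row 2 (s2 leaves); pivot element 2.
Divide row 2 by 2; eliminate column x_3 from the other rows.
Second iteration: most negative Z-row entry is -8 in column x_1, so x_1 enters.
Ratio test on column x_1 — row 1: (7/2)/4 = 7/8; row 2: entry 0 ≤ 0; row 3: entry 0 ≤ 0. Minimum is 7/8 at row 1 (s1 leaves); pivot element 4.
Divide row 1 by 4; eliminate column x_1 from the other rows.
After both pivots, the entry at the Z-row, column s2 is 5/2.

5/2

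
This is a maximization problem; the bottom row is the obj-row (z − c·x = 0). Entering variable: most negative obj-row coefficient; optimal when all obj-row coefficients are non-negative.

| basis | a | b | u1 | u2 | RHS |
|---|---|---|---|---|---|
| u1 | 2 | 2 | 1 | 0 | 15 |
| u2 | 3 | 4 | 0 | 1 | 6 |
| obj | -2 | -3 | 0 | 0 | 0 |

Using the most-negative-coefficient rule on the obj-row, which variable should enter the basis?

Negative obj-row entries: a: -2, b: -3.
The most negative is -3 in column b, so b enters.

b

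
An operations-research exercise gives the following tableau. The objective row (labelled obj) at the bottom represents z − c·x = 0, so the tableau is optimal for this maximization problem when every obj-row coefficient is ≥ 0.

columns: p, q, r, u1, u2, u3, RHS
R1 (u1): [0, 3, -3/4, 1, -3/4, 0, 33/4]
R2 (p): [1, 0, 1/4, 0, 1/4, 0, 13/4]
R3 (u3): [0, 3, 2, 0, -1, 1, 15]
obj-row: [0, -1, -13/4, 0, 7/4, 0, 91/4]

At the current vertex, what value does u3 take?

u3 is basic (row 3); its value is the RHS of that row, 15.

15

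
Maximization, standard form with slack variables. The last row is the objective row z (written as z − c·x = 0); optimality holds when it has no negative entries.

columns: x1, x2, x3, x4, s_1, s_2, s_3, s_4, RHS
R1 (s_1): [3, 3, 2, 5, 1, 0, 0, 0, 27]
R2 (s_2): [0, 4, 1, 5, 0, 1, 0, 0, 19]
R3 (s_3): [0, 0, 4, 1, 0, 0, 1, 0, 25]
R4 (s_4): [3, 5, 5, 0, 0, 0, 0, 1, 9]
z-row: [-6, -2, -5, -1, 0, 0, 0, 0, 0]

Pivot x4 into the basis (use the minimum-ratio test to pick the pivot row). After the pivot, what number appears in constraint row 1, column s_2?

Ratio test on column x4 — row 1: 27/5 = 27/5; row 2: 19/5 = 19/5; row 3: 25/1 = 25; row 4: entry 0 ≤ 0. Minimum is 19/5 at row 2 (s_2 leaves); pivot element 5.
Divide row 2 by 5; eliminate column x4 from the other rows.
Row 1 update in column s_2: 0 − 5·(1/5) = -1.

-1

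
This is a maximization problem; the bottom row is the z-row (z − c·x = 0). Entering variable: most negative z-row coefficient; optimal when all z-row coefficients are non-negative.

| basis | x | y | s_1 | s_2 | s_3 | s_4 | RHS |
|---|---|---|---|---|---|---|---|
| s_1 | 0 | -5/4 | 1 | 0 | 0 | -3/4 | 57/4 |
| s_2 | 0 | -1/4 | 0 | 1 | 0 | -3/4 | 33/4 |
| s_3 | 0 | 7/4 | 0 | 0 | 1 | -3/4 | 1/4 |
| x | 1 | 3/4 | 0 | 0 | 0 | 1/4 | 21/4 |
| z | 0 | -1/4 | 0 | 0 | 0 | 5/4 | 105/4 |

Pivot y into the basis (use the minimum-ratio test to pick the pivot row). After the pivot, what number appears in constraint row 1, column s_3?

Ratio test on column y — row 1: entry -5/4 ≤ 0; row 2: entry -1/4 ≤ 0; row 3: (1/4)/(7/4) = 1/7; row 4: (21/4)/(3/4) = 7. Minimum is 1/7 at row 3 (s_3 leaves); pivot element 7/4.
Divide row 3 by 7/4; eliminate column y from the other rows.
Row 1 update in column s_3: 0 − (-5/4)·(4/7) = 5/7.

5/7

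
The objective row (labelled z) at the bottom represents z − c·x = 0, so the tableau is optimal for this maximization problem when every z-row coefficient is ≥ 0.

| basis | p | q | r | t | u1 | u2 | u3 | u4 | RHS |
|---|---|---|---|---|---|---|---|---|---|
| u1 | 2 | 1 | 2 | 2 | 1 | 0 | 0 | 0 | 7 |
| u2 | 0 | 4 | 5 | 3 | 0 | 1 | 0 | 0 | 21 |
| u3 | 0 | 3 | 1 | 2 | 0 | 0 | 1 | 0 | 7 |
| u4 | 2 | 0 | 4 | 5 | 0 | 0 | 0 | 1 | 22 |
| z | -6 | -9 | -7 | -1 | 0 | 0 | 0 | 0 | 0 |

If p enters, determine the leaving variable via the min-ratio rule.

Column p entries and ratios — u1: 7/2 = 7/2; u2: 0 ≤ 0, skip; u3: 0 ≤ 0, skip; u4: 22/2 = 11.
Smallest ratio is 7/2 in the row of u1, so u1 leaves.

u1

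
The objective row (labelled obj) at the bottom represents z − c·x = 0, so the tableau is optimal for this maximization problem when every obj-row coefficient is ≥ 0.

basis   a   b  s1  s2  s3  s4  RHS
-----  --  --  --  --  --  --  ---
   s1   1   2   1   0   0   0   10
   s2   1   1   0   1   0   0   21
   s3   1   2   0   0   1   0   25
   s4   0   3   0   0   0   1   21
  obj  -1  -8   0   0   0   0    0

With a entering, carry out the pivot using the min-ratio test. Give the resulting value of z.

10

Ratio test on column a — row 1: 10/1 = 10; row 2: 21/1 = 21; row 3: 25/1 = 25; row 4: entry 0 ≤ 0. Minimum is 10 at row 1 (s1 leaves); pivot element 1.
Pivot on row 1; the obj-row RHS becomes 0 − (-1)·10 = 10.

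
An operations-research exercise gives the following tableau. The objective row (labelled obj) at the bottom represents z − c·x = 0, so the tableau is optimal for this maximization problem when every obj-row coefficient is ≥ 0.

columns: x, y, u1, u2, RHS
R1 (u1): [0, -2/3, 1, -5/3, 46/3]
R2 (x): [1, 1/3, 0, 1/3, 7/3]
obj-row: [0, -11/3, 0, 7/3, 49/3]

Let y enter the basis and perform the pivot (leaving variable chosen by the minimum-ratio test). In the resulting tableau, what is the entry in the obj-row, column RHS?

Ratio test on column y — row 1: entry -2/3 ≤ 0; row 2: (7/3)/(1/3) = 7. Minimum is 7 at row 2 (x leaves); pivot element 1/3.
Divide row 2 by 1/3; eliminate column y from the other rows.
obj-row update in column RHS: 49/3 − (-11/3)·7 = 42.

42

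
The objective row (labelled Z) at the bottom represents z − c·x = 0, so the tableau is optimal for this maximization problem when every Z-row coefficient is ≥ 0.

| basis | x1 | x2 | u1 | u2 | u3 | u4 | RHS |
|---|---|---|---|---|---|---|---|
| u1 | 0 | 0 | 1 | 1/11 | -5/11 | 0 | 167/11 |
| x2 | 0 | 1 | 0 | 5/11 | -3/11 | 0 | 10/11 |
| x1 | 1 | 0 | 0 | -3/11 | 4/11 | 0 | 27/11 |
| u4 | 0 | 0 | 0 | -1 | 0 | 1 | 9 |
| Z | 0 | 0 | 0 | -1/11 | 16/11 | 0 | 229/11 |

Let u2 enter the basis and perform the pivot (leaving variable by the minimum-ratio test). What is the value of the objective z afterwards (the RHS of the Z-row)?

Ratio test on column u2 — row 1: (167/11)/(1/11) = 167; row 2: (10/11)/(5/11) = 2; row 3: entry -3/11 ≤ 0; row 4: entry -1 ≤ 0. Minimum is 2 at row 2 (x2 leaves); pivot element 5/11.
Pivot on row 2; the Z-row RHS becomes 229/11 − (-1/11)·2 = 21.

21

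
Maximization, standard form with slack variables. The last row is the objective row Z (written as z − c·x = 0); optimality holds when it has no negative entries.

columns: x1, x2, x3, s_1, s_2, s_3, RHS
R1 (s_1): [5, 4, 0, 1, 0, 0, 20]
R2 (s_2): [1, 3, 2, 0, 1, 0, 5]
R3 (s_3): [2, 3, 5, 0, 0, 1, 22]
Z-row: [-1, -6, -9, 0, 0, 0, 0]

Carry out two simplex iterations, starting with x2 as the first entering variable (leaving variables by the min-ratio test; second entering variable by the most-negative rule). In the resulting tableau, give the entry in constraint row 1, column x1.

5

Ratio test on column x2 — row 1: 20/4 = 5; row 2: 5/3 = 5/3; row 3: 22/3 = 22/3. Minimum is 5/3 at row 2 (s_2 leaves); pivot element 3.
Divide row 2 by 3; eliminate column x2 from the other rows.
Second iteration: most negative Z-row entry is -5 in column x3, so x3 enters.
Ratio test on column x3 — row 1: entry -8/3 ≤ 0; row 2: (5/3)/(2/3) = 5/2; row 3: 17/3 = 17/3. Minimum is 5/2 at row 2 (x2 leaves); pivot element 2/3.
Divide row 2 by 2/3; eliminate column x3 from the other rows.
After both pivots, the entry at constraint row 1, column x1 is 5.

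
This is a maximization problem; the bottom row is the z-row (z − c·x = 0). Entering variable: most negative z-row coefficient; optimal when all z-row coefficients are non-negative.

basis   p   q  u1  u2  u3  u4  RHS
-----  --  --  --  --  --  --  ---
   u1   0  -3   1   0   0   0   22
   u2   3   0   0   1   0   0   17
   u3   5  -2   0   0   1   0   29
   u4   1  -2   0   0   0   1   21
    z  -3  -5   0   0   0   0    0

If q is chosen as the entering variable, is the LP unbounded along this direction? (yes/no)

yes

Every constraint-row entry in column q is ≤ 0, so increasing q is unbounded.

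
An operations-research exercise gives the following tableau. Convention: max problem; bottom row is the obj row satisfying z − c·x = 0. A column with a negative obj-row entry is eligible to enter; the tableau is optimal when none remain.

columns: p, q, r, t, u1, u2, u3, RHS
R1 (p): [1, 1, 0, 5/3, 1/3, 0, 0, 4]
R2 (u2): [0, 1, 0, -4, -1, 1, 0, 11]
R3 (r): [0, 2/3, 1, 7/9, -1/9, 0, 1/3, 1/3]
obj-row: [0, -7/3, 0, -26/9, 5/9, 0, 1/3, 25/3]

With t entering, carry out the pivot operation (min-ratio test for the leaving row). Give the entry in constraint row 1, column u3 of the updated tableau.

-5/7

Ratio test on column t — row 1: 4/(5/3) = 12/5; row 2: entry -4 ≤ 0; row 3: (1/3)/(7/9) = 3/7. Minimum is 3/7 at row 3 (r leaves); pivot element 7/9.
Divide row 3 by 7/9; eliminate column t from the other rows.
Row 1 update in column u3: 0 − (5/3)·(3/7) = -5/7.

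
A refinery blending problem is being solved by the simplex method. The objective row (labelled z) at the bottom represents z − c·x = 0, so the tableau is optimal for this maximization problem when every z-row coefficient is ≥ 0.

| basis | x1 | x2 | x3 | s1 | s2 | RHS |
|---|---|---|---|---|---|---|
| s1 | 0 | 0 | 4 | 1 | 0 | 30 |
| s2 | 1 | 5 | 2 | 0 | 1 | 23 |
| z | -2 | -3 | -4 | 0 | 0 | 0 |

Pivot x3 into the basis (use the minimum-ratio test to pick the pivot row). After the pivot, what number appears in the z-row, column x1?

-2

Ratio test on column x3 — row 1: 30/4 = 15/2; row 2: 23/2 = 23/2. Minimum is 15/2 at row 1 (s1 leaves); pivot element 4.
Divide row 1 by 4; eliminate column x3 from the other rows.
z-row update in column x1: -2 − (-4)·0 = -2.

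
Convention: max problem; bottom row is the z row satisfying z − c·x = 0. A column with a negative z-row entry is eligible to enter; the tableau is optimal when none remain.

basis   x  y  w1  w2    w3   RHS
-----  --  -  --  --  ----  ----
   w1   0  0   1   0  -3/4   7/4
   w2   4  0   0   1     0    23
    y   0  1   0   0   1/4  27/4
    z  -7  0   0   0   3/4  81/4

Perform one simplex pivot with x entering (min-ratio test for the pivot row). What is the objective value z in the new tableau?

121/2

Ratio test on column x — row 1: entry 0 ≤ 0; row 2: 23/4 = 23/4; row 3: entry 0 ≤ 0. Minimum is 23/4 at row 2 (w2 leaves); pivot element 4.
Pivot on row 2; the z-row RHS becomes 81/4 − (-7)·(23/4) = 121/2.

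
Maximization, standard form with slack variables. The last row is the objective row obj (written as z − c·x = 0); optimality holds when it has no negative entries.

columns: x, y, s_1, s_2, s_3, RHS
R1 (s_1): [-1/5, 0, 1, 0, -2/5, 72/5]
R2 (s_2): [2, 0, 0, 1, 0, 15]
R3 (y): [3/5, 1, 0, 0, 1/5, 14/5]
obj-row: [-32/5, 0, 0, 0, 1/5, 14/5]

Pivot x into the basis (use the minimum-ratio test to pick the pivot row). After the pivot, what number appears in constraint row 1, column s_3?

Ratio test on column x — row 1: entry -1/5 ≤ 0; row 2: 15/2 = 15/2; row 3: (14/5)/(3/5) = 14/3. Minimum is 14/3 at row 3 (y leaves); pivot element 3/5.
Divide row 3 by 3/5; eliminate column x from the other rows.
Row 1 update in column s_3: -2/5 − (-1/5)·(1/3) = -1/3.

-1/3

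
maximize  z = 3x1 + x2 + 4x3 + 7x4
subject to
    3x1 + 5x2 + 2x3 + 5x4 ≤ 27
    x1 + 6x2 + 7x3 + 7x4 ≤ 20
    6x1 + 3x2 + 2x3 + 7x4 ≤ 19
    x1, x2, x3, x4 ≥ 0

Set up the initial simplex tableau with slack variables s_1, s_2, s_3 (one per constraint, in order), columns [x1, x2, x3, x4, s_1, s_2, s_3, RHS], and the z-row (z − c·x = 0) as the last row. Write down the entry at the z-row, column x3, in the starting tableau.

-4

The z-row carries the negated objective coefficients: the x3 entry is -4.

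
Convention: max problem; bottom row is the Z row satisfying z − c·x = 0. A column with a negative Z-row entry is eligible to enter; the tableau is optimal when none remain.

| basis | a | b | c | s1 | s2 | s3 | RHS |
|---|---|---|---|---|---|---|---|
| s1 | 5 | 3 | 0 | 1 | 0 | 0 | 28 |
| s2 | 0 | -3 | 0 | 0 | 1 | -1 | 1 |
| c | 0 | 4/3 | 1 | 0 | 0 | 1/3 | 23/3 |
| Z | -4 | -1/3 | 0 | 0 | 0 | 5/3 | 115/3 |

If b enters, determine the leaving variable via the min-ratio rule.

c

Column b entries and ratios — s1: 28/3 = 28/3; s2: -3 ≤ 0, skip; c: (23/3)/(4/3) = 23/4.
Smallest ratio is 23/4 in the row of c, so c leaves.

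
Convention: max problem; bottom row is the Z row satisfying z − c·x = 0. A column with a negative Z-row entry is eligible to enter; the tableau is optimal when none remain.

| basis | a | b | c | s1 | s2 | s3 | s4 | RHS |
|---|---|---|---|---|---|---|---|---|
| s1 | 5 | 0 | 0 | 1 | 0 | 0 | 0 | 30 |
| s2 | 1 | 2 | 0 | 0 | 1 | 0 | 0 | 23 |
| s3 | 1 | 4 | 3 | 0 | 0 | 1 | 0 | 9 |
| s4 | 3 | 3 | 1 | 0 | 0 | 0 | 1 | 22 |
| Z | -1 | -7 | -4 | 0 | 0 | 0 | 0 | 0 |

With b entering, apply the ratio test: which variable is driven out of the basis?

Column b entries and ratios — s1: 0 ≤ 0, skip; s2: 23/2 = 23/2; s3: 9/4 = 9/4; s4: 22/3 = 22/3.
Smallest ratio is 9/4 in the row of s3, so s3 leaves.

s3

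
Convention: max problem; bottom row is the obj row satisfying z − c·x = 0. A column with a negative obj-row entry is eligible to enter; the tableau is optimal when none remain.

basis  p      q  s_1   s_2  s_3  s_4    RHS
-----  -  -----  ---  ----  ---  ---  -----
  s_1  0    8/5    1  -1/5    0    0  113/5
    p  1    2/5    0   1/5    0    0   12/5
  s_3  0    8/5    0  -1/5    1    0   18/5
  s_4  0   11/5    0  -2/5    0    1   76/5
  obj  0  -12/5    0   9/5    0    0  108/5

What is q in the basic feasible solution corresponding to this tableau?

q is not in the basis, so in the current basic feasible solution q = 0.

0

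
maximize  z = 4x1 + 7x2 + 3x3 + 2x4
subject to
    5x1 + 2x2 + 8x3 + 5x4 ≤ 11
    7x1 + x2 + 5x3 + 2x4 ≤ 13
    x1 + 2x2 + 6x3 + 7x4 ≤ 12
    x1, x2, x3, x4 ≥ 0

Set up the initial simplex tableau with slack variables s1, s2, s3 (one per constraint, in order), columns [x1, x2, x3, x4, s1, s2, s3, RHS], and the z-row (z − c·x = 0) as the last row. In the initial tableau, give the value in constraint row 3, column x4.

7

Constraint 3 has coefficient 7 on x4.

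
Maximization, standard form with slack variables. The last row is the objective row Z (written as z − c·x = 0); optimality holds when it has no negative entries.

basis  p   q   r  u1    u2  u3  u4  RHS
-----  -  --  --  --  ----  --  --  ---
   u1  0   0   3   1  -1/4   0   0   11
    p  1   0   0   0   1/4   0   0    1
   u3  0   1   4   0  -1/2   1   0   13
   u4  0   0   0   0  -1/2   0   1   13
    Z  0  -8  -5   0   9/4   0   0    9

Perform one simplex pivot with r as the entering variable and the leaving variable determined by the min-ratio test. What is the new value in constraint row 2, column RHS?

1

Ratio test on column r — row 1: 11/3 = 11/3; row 2: entry 0 ≤ 0; row 3: 13/4 = 13/4; row 4: entry 0 ≤ 0. Minimum is 13/4 at row 3 (u3 leaves); pivot element 4.
Divide row 3 by 4; eliminate column r from the other rows.
Row 2 update in column RHS: 1 − 0·(13/4) = 1.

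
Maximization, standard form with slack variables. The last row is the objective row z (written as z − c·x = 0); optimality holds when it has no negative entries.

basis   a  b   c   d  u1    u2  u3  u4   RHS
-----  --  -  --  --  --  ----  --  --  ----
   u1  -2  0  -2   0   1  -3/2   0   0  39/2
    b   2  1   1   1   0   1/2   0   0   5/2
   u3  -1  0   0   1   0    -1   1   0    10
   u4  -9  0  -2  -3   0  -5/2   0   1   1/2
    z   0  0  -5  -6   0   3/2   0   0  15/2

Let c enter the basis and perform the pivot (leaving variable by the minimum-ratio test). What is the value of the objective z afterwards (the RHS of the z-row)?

20

Ratio test on column c — row 1: entry -2 ≤ 0; row 2: (5/2)/1 = 5/2; row 3: entry 0 ≤ 0; row 4: entry -2 ≤ 0. Minimum is 5/2 at row 2 (b leaves); pivot element 1.
Pivot on row 2; the z-row RHS becomes 15/2 − (-5)·(5/2) = 20.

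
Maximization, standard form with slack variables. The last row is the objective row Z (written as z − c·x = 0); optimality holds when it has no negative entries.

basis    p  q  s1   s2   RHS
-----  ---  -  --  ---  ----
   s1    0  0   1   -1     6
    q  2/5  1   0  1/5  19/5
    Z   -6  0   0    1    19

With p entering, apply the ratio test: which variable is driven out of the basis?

q

Column p entries and ratios — s1: 0 ≤ 0, skip; q: (19/5)/(2/5) = 19/2.
Smallest ratio is 19/2 in the row of q, so q leaves.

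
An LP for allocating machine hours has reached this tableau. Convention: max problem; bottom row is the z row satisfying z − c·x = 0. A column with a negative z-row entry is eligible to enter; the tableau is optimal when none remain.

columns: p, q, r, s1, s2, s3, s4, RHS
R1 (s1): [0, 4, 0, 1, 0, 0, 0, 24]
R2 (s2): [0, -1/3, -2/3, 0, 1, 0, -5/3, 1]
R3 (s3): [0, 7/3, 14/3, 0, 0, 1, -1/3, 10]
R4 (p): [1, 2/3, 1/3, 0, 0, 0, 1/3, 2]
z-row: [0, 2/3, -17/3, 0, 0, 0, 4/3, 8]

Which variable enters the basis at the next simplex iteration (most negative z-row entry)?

Negative z-row entries: r: -17/3.
The most negative is -17/3 in column r, so r enters.

r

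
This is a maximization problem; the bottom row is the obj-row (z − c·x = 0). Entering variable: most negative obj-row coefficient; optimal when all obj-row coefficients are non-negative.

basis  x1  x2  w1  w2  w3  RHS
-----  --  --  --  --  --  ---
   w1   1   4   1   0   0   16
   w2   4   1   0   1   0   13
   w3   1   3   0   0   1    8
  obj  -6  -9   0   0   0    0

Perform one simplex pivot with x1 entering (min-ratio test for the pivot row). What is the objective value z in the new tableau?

39/2

Ratio test on column x1 — row 1: 16/1 = 16; row 2: 13/4 = 13/4; row 3: 8/1 = 8. Minimum is 13/4 at row 2 (w2 leaves); pivot element 4.
Pivot on row 2; the obj-row RHS becomes 0 − (-6)·(13/4) = 39/2.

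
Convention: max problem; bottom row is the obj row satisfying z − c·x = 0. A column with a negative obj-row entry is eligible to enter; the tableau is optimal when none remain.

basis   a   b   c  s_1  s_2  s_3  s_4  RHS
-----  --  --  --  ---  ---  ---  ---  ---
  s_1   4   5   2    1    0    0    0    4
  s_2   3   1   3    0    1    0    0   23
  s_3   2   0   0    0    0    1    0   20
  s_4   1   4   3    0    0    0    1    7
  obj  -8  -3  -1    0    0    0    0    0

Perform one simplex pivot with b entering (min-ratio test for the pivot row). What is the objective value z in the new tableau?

Ratio test on column b — row 1: 4/5 = 4/5; row 2: 23/1 = 23; row 3: entry 0 ≤ 0; row 4: 7/4 = 7/4. Minimum is 4/5 at row 1 (s_1 leaves); pivot element 5.
Pivot on row 1; the obj-row RHS becomes 0 − (-3)·(4/5) = 12/5.

12/5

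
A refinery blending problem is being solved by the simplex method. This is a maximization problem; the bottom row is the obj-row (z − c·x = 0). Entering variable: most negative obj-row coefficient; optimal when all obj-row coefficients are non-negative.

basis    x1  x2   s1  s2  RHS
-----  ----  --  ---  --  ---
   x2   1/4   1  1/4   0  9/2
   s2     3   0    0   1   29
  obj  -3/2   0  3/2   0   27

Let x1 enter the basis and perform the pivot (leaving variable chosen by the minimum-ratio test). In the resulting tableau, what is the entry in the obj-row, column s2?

Ratio test on column x1 — row 1: (9/2)/(1/4) = 18; row 2: 29/3 = 29/3. Minimum is 29/3 at row 2 (s2 leaves); pivot element 3.
Divide row 2 by 3; eliminate column x1 from the other rows.
obj-row update in column s2: 0 − (-3/2)·(1/3) = 1/2.

1/2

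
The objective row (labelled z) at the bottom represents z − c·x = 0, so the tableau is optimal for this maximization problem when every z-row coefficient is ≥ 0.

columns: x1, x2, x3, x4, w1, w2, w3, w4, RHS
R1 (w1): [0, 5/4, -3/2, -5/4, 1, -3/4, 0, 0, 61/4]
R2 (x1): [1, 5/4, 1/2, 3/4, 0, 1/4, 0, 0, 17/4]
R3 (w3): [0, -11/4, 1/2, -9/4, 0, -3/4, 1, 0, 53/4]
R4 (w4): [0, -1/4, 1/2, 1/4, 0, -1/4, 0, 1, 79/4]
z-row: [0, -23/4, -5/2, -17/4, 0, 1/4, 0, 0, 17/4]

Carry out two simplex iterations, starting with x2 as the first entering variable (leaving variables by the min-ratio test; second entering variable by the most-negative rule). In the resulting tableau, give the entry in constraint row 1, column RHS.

67/3

Ratio test on column x2 — row 1: (61/4)/(5/4) = 61/5; row 2: (17/4)/(5/4) = 17/5; row 3: entry -11/4 ≤ 0; row 4: entry -1/4 ≤ 0. Minimum is 17/5 at row 2 (x1 leaves); pivot element 5/4.
Divide row 2 by 5/4; eliminate column x2 from the other rows.
Second iteration: most negative z-row entry is -4/5 in column x4, so x4 enters.
Ratio test on column x4 — row 1: entry -2 ≤ 0; row 2: (17/5)/(3/5) = 17/3; row 3: entry -3/5 ≤ 0; row 4: (103/5)/(2/5) = 103/2. Minimum is 17/3 at row 2 (x2 leaves); pivot element 3/5.
Divide row 2 by 3/5; eliminate column x4 from the other rows.
After both pivots, the entry at constraint row 1, column RHS is 67/3.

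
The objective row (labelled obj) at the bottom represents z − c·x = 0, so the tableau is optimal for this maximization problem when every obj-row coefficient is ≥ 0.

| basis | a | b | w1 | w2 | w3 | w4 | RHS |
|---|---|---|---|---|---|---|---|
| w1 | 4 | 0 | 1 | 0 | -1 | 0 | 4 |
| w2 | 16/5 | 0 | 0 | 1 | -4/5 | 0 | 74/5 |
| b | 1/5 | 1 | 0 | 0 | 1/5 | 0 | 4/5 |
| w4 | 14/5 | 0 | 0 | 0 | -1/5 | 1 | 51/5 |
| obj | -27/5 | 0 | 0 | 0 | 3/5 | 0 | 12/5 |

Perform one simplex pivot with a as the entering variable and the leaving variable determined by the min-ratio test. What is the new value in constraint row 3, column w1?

-1/20

Ratio test on column a — row 1: 4/4 = 1; row 2: (74/5)/(16/5) = 37/8; row 3: (4/5)/(1/5) = 4; row 4: (51/5)/(14/5) = 51/14. Minimum is 1 at row 1 (w1 leaves); pivot element 4.
Divide row 1 by 4; eliminate column a from the other rows.
Row 3 update in column w1: 0 − (1/5)·(1/4) = -1/20.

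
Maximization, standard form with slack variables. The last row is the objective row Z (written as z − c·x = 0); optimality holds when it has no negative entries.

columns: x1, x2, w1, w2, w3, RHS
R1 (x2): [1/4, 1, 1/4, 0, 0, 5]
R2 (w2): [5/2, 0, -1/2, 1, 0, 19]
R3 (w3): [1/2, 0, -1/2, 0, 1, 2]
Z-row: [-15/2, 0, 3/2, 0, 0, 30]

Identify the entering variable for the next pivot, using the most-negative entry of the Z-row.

x1

Negative Z-row entries: x1: -15/2.
The most negative is -15/2 in column x1, so x1 enters.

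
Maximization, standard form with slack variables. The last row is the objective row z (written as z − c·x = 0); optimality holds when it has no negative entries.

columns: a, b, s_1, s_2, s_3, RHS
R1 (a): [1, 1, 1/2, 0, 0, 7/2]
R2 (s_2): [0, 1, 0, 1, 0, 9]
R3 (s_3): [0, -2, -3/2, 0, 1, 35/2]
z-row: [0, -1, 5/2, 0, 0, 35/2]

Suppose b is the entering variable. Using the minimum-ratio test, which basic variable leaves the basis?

Column b entries and ratios — a: (7/2)/1 = 7/2; s_2: 9/1 = 9; s_3: -2 ≤ 0, skip.
Smallest ratio is 7/2 in the row of a, so a leaves.

a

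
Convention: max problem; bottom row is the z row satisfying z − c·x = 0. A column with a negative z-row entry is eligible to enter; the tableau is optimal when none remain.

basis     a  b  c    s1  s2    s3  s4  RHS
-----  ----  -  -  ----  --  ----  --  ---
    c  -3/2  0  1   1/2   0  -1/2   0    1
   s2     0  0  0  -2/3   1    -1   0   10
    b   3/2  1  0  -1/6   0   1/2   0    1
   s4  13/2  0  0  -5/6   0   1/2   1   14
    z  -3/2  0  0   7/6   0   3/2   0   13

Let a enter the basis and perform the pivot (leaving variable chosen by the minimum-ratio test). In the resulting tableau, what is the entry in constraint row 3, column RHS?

2/3

Ratio test on column a — row 1: entry -3/2 ≤ 0; row 2: entry 0 ≤ 0; row 3: 1/(3/2) = 2/3; row 4: 14/(13/2) = 28/13. Minimum is 2/3 at row 3 (b leaves); pivot element 3/2.
Divide row 3 by 3/2; eliminate column a from the other rows.
In the new row 3, the RHS entry is the old entry divided by the pivot: 1/(3/2) = 2/3.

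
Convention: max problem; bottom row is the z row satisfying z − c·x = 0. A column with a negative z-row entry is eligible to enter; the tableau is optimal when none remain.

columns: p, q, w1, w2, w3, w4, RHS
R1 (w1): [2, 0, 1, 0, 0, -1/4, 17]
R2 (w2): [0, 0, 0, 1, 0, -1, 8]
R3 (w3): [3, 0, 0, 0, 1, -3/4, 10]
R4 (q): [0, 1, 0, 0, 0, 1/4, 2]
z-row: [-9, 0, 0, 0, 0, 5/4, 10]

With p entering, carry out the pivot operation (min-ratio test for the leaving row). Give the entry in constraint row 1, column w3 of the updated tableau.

-2/3

Ratio test on column p — row 1: 17/2 = 17/2; row 2: entry 0 ≤ 0; row 3: 10/3 = 10/3; row 4: entry 0 ≤ 0. Minimum is 10/3 at row 3 (w3 leaves); pivot element 3.
Divide row 3 by 3; eliminate column p from the other rows.
Row 1 update in column w3: 0 − 2·(1/3) = -2/3.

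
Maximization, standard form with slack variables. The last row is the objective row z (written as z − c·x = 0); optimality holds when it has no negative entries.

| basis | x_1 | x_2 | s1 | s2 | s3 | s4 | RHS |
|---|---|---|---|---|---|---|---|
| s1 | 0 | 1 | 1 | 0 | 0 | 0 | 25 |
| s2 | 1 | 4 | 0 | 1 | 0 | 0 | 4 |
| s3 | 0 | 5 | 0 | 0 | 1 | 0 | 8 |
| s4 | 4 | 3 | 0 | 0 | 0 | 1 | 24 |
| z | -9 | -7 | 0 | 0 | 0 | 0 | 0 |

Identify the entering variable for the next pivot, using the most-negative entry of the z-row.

Negative z-row entries: x_1: -9, x_2: -7.
The most negative is -9 in column x_1, so x_1 enters.

x_1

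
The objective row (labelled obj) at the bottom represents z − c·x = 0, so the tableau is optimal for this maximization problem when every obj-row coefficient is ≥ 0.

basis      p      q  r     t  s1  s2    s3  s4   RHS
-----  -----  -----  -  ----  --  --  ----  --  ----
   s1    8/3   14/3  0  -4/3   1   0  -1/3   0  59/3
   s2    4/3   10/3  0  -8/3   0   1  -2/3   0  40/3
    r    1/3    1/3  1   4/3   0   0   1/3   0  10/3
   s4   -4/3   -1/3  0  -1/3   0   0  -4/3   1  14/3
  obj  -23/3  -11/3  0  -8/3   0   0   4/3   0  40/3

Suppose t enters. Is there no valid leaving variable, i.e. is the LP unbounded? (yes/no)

no

Column t has positive entries in row(s) 3, so the ratio test bounds it — not unbounded.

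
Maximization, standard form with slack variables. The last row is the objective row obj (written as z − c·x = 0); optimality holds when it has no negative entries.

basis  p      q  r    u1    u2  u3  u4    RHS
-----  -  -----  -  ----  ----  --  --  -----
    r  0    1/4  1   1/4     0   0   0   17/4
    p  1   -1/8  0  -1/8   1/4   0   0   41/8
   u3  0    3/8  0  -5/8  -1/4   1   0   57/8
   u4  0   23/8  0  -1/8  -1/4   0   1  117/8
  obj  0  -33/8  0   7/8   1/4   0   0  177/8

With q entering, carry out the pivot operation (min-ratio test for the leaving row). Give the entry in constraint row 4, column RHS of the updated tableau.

117/23

Ratio test on column q — row 1: (17/4)/(1/4) = 17; row 2: entry -1/8 ≤ 0; row 3: (57/8)/(3/8) = 19; row 4: (117/8)/(23/8) = 117/23. Minimum is 117/23 at row 4 (u4 leaves); pivot element 23/8.
Divide row 4 by 23/8; eliminate column q from the other rows.
In the new row 4, the RHS entry is the old entry divided by the pivot: (117/8)/(23/8) = 117/23.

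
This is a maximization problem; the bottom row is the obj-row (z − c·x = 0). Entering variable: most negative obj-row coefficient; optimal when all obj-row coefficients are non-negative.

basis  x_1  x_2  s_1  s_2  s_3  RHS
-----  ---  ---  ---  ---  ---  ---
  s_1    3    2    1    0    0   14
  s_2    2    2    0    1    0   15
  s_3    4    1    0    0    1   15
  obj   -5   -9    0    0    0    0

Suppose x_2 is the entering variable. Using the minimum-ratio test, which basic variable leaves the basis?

s_1

Column x_2 entries and ratios — s_1: 14/2 = 7; s_2: 15/2 = 15/2; s_3: 15/1 = 15.
Smallest ratio is 7 in the row of s_1, so s_1 leaves.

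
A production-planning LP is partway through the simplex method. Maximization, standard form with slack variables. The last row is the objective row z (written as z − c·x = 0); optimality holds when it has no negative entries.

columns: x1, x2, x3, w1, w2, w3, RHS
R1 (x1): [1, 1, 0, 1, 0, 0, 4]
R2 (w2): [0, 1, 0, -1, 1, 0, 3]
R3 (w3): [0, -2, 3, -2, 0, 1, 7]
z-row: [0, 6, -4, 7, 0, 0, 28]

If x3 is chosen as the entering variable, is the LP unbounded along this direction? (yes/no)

no

Column x3 has positive entries in row(s) 3, so the ratio test bounds it — not unbounded.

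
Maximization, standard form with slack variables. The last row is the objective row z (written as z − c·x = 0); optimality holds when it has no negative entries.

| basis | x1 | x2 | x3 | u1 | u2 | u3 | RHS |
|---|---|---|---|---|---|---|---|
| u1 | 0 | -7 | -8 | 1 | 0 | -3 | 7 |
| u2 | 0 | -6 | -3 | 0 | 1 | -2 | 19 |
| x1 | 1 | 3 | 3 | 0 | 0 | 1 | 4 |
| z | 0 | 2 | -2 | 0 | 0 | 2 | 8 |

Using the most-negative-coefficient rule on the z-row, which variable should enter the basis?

x3

Negative z-row entries: x3: -2.
The most negative is -2 in column x3, so x3 enters.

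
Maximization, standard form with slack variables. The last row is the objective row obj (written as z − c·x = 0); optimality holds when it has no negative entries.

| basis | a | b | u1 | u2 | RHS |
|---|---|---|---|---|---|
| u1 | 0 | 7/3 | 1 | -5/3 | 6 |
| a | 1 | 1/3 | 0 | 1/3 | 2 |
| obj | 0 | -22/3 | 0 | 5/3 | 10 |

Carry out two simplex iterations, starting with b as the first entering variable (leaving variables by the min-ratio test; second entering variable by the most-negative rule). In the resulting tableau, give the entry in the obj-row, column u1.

9/4

Ratio test on column b — row 1: 6/(7/3) = 18/7; row 2: 2/(1/3) = 6. Minimum is 18/7 at row 1 (u1 leaves); pivot element 7/3.
Divide row 1 by 7/3; eliminate column b from the other rows.
Second iteration: most negative obj-row entry is -25/7 in column u2, so u2 enters.
Ratio test on column u2 — row 1: entry -5/7 ≤ 0; row 2: (8/7)/(4/7) = 2. Minimum is 2 at row 2 (a leaves); pivot element 4/7.
Divide row 2 by 4/7; eliminate column u2 from the other rows.
After both pivots, the entry at the obj-row, column u1 is 9/4.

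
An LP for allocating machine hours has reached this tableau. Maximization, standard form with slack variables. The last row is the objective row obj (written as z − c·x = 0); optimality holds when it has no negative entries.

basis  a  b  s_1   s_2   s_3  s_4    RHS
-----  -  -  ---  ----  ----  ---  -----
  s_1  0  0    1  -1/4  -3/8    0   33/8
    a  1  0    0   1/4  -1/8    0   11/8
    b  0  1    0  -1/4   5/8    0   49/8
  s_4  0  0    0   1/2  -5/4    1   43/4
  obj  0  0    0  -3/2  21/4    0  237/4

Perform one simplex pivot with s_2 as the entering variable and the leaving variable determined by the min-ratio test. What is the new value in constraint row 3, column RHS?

15/2

Ratio test on column s_2 — row 1: entry -1/4 ≤ 0; row 2: (11/8)/(1/4) = 11/2; row 3: entry -1/4 ≤ 0; row 4: (43/4)/(1/2) = 43/2. Minimum is 11/2 at row 2 (a leaves); pivot element 1/4.
Divide row 2 by 1/4; eliminate column s_2 from the other rows.
Row 3 update in column RHS: 49/8 − (-1/4)·(11/2) = 15/2.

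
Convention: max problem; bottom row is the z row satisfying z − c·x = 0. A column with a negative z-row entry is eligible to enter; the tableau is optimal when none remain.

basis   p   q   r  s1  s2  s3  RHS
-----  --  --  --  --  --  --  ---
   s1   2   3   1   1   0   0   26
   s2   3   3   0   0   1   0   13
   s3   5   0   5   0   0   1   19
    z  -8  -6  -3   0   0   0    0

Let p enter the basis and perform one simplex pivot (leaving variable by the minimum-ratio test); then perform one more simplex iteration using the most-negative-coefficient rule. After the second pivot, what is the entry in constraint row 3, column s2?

0

Ratio test on column p — row 1: 26/2 = 13; row 2: 13/3 = 13/3; row 3: 19/5 = 19/5. Minimum is 19/5 at row 3 (s3 leaves); pivot element 5.
Divide row 3 by 5; eliminate column p from the other rows.
Second iteration: most negative z-row entry is -6 in column q, so q enters.
Ratio test on column q — row 1: (92/5)/3 = 92/15; row 2: (8/5)/3 = 8/15; row 3: entry 0 ≤ 0. Minimum is 8/15 at row 2 (s2 leaves); pivot element 3.
Divide row 2 by 3; eliminate column q from the other rows.
After both pivots, the entry at constraint row 3, column s2 is 0.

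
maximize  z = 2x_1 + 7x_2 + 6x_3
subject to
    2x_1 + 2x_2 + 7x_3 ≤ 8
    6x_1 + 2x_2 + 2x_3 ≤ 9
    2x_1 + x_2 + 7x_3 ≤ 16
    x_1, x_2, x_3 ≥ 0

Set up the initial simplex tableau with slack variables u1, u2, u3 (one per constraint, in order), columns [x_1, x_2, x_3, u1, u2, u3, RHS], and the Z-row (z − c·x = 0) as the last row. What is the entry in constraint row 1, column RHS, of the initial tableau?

The RHS of constraint 1 is b_1 = 8.

8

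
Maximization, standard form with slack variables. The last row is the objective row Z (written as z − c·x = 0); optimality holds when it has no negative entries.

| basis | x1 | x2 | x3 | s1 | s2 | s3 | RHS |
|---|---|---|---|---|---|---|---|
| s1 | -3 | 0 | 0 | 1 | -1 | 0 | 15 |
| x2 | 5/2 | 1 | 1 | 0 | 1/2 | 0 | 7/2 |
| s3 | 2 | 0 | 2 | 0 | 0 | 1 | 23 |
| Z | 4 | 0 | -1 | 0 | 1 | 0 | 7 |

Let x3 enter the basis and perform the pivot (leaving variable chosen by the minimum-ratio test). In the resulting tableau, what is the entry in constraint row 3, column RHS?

16

Ratio test on column x3 — row 1: entry 0 ≤ 0; row 2: (7/2)/1 = 7/2; row 3: 23/2 = 23/2. Minimum is 7/2 at row 2 (x2 leaves); pivot element 1.
Divide row 2 by 1; eliminate column x3 from the other rows.
Row 3 update in column RHS: 23 − 2·(7/2) = 16.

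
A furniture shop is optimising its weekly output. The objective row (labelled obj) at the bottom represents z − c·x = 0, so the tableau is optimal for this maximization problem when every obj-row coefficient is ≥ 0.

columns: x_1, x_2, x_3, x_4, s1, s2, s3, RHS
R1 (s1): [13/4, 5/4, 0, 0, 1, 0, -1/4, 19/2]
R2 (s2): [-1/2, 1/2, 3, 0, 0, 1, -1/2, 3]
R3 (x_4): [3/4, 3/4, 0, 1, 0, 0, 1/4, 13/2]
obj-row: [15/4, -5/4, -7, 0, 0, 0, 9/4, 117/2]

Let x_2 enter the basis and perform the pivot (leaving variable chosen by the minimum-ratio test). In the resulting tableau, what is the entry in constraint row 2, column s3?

-1

Ratio test on column x_2 — row 1: (19/2)/(5/4) = 38/5; row 2: 3/(1/2) = 6; row 3: (13/2)/(3/4) = 26/3. Minimum is 6 at row 2 (s2 leaves); pivot element 1/2.
Divide row 2 by 1/2; eliminate column x_2 from the other rows.
In the new row 2, the s3 entry is the old entry divided by the pivot: (-1/2)/(1/2) = -1.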